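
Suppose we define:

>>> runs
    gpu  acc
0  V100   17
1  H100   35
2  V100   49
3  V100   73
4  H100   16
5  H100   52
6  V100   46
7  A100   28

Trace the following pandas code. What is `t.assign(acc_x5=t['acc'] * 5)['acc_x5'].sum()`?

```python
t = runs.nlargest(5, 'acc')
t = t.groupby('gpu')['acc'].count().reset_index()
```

take 5 rows with largest acc:
    gpu  acc
3  V100   73
5  H100   52
2  V100   49
6  V100   46
1  H100   35
group by gpu, count of acc:
gpu
H100    2
V100    3
Name: acc, dtype: int64
reset_index():
    gpu  acc
0  H100    2
1  V100    3
add column acc_x5 = t['acc'] * 5:
    gpu  acc  acc_x5
0  H100    2      10
1  V100    3      15
Then the sum of column 'acc_x5': 25

25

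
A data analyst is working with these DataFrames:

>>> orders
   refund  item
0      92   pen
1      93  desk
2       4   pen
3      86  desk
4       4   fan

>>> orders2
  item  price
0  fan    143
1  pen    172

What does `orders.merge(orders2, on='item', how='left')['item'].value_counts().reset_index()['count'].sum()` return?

merge on 'item' (how='left') → 5 rows:
   refund  item  price
0      92   pen  172.0
1      93  desk    NaN
2       4   pen  172.0
3      86  desk    NaN
4       4   fan  143.0
value_counts of item:
item
pen     2
desk    2
fan     1
Name: count, dtype: int64
reset_index():
   item  count
0   pen      2
1  desk      2
2   fan      1
The sum of column 'count' is 5.

5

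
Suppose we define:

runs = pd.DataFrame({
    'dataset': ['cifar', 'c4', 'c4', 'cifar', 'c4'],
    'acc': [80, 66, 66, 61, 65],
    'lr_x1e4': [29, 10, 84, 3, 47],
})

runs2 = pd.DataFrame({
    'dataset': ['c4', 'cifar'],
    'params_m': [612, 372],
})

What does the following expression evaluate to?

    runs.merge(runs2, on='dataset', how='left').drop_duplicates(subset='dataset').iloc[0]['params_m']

merge on 'dataset' (how='left') → 5 rows:
  dataset  acc  lr_x1e4  params_m
0   cifar   80       29       372
1      c4   66       10       612
2      c4   66       84       612
3   cifar   61        3       372
4      c4   65       47       612
drop duplicate dataset (keep=first):
  dataset  acc  lr_x1e4  params_m
0   cifar   80       29       372
1      c4   66       10       612

372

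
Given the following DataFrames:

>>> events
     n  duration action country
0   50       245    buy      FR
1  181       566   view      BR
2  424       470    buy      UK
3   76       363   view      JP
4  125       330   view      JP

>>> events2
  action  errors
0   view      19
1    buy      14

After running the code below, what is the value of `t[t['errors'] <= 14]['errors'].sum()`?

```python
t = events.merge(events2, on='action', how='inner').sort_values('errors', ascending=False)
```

merge on 'action' (how='inner') → 5 rows:
     n  duration action country  errors
0   50       245    buy      FR      14
1  181       566   view      BR      19
2  424       470    buy      UK      14
3   76       363   view      JP      19
4  125       330   view      JP      19
sort by errors descending:
     n  duration action country  errors
1  181       566   view      BR      19
3   76       363   view      JP      19
4  125       330   view      JP      19
0   50       245    buy      FR      14
2  424       470    buy      UK      14
filter rows where errors <= 14:
     n  duration action country  errors
0   50       245    buy      FR      14
2  424       470    buy      UK      14
Then the sum of column 'errors': 28

28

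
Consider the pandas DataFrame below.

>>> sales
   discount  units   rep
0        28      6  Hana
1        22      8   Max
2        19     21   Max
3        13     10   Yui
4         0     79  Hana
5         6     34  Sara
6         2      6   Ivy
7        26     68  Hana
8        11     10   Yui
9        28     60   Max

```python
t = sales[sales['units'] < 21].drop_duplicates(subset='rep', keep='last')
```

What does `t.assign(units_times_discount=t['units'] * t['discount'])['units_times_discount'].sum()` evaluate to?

466

filter rows where units < 21:
   discount  units   rep
0        28      6  Hana
1        22      8   Max
3        13     10   Yui
6         2      6   Ivy
8        11     10   Yui
drop duplicate rep (keep=last):
   discount  units   rep
0        28      6  Hana
1        22      8   Max
6         2      6   Ivy
8        11     10   Yui
add column units_times_discount = t['units'] * t['discount']:
   discount  units   rep  units_times_discount
0        28      6  Hana                   168
1        22      8   Max                   176
6         2      6   Ivy                    12
8        11     10   Yui                   110
Then the sum of column 'units_times_discount': 466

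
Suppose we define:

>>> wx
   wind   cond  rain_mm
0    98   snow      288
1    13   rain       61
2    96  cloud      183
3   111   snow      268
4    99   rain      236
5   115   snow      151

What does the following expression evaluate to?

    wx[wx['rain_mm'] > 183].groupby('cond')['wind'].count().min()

filter rows where rain_mm > 183:
   wind  cond  rain_mm
0    98  snow      288
3   111  snow      268
4    99  rain      236
group by cond, count of wind:
cond
rain    1
snow    2
Name: wind, dtype: int64
So min() = 1.

1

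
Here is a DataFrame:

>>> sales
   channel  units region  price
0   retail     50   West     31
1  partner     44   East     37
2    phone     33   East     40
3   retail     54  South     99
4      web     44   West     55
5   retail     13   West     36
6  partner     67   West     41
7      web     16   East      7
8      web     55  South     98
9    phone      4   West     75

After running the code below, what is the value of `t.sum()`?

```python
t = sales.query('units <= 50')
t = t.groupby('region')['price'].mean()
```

77.25

filter rows where units <= 50:
   channel  units region  price
0   retail     50   West     31
1  partner     44   East     37
2    phone     33   East     40
4      web     44   West     55
5   retail     13   West     36
7      web     16   East      7
9    phone      4   West     75
group by region, mean of price:
region
East    28.00
West    49.25
Name: price, dtype: float64
Taking the sum of the resulting series gives 77.25.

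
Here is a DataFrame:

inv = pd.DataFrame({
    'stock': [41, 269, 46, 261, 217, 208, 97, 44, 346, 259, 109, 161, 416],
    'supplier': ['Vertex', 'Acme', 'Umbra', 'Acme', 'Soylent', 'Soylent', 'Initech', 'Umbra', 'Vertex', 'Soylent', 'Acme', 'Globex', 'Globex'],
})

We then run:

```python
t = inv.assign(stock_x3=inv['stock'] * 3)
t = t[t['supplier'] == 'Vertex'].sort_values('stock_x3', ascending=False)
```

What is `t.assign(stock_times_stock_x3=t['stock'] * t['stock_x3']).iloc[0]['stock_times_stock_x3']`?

add column stock_x3 = inv['stock'] * 3:
    stock supplier  stock_x3
0      41   Vertex       123
1     269     Acme       807
2      46    Umbra       138
3     261     Acme       783
4     217  Soylent       651
5     208  Soylent       624
6      97  Initech       291
7      44    Umbra       132
8     346   Vertex      1038
9     259  Soylent       777
10    109     Acme       327
11    161   Globex       483
12    416   Globex      1248
filter rows where supplier == 'Vertex':
   stock supplier  stock_x3
0     41   Vertex       123
8    346   Vertex      1038
sort by stock_x3 descending:
   stock supplier  stock_x3
8    346   Vertex      1038
0     41   Vertex       123
add column stock_times_stock_x3 = t['stock'] * t['stock_x3']:
   stock supplier  stock_x3  stock_times_stock_x3
8    346   Vertex      1038                359148
0     41   Vertex       123                  5043

359148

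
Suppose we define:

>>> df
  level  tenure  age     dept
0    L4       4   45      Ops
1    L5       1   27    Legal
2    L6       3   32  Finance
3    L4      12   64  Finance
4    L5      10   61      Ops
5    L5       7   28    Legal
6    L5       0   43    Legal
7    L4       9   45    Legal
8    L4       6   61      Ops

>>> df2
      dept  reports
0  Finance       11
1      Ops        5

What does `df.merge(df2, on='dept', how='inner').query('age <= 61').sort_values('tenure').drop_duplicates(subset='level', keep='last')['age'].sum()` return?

154

merge on 'dept' (how='inner') → 5 rows:
  level  tenure  age     dept  reports
0    L4       4   45      Ops        5
1    L6       3   32  Finance       11
2    L4      12   64  Finance       11
3    L5      10   61      Ops        5
4    L4       6   61      Ops        5
filter rows where age <= 61:
  level  tenure  age     dept  reports
0    L4       4   45      Ops        5
1    L6       3   32  Finance       11
3    L5      10   61      Ops        5
4    L4       6   61      Ops        5
sort by tenure:
  level  tenure  age     dept  reports
1    L6       3   32  Finance       11
0    L4       4   45      Ops        5
4    L4       6   61      Ops        5
3    L5      10   61      Ops        5
drop duplicate level (keep=last):
  level  tenure  age     dept  reports
1    L6       3   32  Finance       11
4    L4       6   61      Ops        5
3    L5      10   61      Ops        5
sum of column 'age' → 154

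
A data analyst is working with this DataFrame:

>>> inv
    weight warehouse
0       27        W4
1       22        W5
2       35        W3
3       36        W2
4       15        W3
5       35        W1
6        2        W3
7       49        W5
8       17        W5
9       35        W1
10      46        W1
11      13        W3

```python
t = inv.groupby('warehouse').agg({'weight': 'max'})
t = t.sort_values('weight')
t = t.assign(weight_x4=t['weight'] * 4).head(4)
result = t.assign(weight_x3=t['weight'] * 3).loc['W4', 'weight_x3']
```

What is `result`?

81

group by warehouse, max of weight:
           weight
warehouse        
W1             46
W2             36
W3             35
W4             27
W5             49
sort by weight:
           weight
warehouse        
W4             27
W3             35
W2             36
W1             46
W5             49
add column weight_x4 = t['weight'] * 4:
           weight  weight_x4
warehouse                   
W4             27        108
W3             35        140
W2             36        144
W1             46        184
W5             49        196
take first 4 rows:
           weight  weight_x4
warehouse                   
W4             27        108
W3             35        140
W2             36        144
W1             46        184
add column weight_x3 = t['weight'] * 3:
           weight  weight_x4  weight_x3
warehouse                              
W4             27        108         81
W3             35        140        105
W2             36        144        108
W1             46        184        138
Finally, value at row 'W4', column 'weight_x3' = 81.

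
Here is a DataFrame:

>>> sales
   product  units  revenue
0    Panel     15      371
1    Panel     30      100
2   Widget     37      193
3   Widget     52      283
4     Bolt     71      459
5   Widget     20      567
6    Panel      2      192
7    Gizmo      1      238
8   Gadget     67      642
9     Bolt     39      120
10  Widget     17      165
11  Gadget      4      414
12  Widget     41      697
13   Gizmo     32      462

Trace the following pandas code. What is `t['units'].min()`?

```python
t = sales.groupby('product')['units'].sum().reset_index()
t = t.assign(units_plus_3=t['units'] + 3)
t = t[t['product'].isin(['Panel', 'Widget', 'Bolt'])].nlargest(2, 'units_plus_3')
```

110

group by product, sum of units:
product
Bolt      110
Gadget     71
Gizmo      33
Panel      47
Widget    167
Name: units, dtype: int64
reset_index():
  product  units
0    Bolt    110
1  Gadget     71
2   Gizmo     33
3   Panel     47
4  Widget    167
add column units_plus_3 = t['units'] + 3:
  product  units  units_plus_3
0    Bolt    110           113
1  Gadget     71            74
2   Gizmo     33            36
3   Panel     47            50
4  Widget    167           170
filter rows where product in ['Panel', 'Widget', 'Bolt']:
  product  units  units_plus_3
0    Bolt    110           113
3   Panel     47            50
4  Widget    167           170
take 2 rows with largest units_plus_3:
  product  units  units_plus_3
4  Widget    167           170
0    Bolt    110           113
The min of column 'units' is 110.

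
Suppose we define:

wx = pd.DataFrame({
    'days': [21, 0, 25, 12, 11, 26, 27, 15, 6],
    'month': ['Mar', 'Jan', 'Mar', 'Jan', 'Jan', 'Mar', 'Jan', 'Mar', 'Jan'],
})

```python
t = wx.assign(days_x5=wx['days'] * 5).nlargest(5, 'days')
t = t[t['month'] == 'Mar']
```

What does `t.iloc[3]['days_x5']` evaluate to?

75

add column days_x5 = wx['days'] * 5:
   days month  days_x5
0    21   Mar      105
1     0   Jan        0
2    25   Mar      125
3    12   Jan       60
4    11   Jan       55
5    26   Mar      130
6    27   Jan      135
7    15   Mar       75
8     6   Jan       30
take 5 rows with largest days:
   days month  days_x5
6    27   Jan      135
5    26   Mar      130
2    25   Mar      125
0    21   Mar      105
7    15   Mar       75
filter rows where month == 'Mar':
   days month  days_x5
5    26   Mar      130
2    25   Mar      125
0    21   Mar      105
7    15   Mar       75
Reading off the value at position 3, column 'days_x5', we get 75.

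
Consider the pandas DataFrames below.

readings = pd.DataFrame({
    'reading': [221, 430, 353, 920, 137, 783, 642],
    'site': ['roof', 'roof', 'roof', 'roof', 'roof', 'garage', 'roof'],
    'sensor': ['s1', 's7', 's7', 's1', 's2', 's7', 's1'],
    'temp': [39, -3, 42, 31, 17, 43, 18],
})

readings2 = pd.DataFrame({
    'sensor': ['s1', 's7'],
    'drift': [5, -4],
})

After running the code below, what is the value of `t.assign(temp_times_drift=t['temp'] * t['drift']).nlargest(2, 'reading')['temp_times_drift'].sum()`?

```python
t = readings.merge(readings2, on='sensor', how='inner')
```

merge on 'sensor' (how='inner') → 6 rows:
   reading    site sensor  temp  drift
0      221    roof     s1    39      5
1      430    roof     s7    -3     -4
2      353    roof     s7    42     -4
3      920    roof     s1    31      5
4      783  garage     s7    43     -4
5      642    roof     s1    18      5
add column temp_times_drift = t['temp'] * t['drift']:
   reading    site sensor  temp  drift  temp_times_drift
0      221    roof     s1    39      5               195
1      430    roof     s7    -3     -4                12
2      353    roof     s7    42     -4              -168
3      920    roof     s1    31      5               155
4      783  garage     s7    43     -4              -172
5      642    roof     s1    18      5                90
take 2 rows with largest reading:
   reading    site sensor  temp  drift  temp_times_drift
3      920    roof     s1    31      5               155
4      783  garage     s7    43     -4              -172
So sum() = -17.

-17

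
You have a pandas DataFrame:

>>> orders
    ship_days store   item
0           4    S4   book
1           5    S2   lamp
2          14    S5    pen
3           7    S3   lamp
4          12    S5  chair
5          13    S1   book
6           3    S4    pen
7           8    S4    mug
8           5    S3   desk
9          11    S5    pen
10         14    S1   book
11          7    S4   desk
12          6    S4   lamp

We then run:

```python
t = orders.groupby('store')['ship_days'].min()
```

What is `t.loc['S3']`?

5

group by store, min of ship_days:
store
S1    13
S2     5
S3     5
S4     3
S5    11
Name: ship_days, dtype: int64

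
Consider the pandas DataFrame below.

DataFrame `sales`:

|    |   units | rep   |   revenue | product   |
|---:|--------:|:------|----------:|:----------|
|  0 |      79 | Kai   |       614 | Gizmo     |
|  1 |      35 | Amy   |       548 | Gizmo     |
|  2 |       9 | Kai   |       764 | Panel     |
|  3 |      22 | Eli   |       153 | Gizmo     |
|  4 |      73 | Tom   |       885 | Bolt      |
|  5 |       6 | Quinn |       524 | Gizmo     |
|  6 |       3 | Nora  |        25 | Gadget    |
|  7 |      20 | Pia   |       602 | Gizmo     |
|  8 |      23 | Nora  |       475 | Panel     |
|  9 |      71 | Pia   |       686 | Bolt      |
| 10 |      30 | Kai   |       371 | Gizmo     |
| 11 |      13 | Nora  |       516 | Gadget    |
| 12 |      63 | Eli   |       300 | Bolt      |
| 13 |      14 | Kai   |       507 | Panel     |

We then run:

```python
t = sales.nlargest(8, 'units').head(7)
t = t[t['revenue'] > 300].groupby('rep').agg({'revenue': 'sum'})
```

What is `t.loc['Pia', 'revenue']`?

take 8 rows with largest units:
    units   rep  revenue product
0      79   Kai      614   Gizmo
4      73   Tom      885    Bolt
9      71   Pia      686    Bolt
12     63   Eli      300    Bolt
1      35   Amy      548   Gizmo
10     30   Kai      371   Gizmo
8      23  Nora      475   Panel
3      22   Eli      153   Gizmo
take first 7 rows:
    units   rep  revenue product
0      79   Kai      614   Gizmo
4      73   Tom      885    Bolt
9      71   Pia      686    Bolt
12     63   Eli      300    Bolt
1      35   Amy      548   Gizmo
10     30   Kai      371   Gizmo
8      23  Nora      475   Panel
filter rows where revenue > 300:
    units   rep  revenue product
0      79   Kai      614   Gizmo
4      73   Tom      885    Bolt
9      71   Pia      686    Bolt
1      35   Amy      548   Gizmo
10     30   Kai      371   Gizmo
8      23  Nora      475   Panel
group by rep, sum of revenue:
      revenue
rep          
Amy       548
Kai       985
Nora      475
Pia       686
Tom       885

686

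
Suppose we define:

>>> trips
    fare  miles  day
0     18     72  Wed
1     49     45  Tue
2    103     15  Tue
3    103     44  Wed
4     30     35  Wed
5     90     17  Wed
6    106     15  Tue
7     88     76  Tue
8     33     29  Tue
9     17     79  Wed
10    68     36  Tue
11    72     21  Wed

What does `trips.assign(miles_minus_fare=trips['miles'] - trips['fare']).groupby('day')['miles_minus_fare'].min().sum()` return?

add column miles_minus_fare = trips['miles'] - trips['fare']:
    fare  miles  day  miles_minus_fare
0     18     72  Wed                54
1     49     45  Tue                -4
2    103     15  Tue               -88
3    103     44  Wed               -59
4     30     35  Wed                 5
5     90     17  Wed               -73
6    106     15  Tue               -91
7     88     76  Tue               -12
8     33     29  Tue                -4
9     17     79  Wed                62
10    68     36  Tue               -32
11    72     21  Wed               -51
group by day, min of miles_minus_fare:
day
Tue   -91
Wed   -73
Name: miles_minus_fare, dtype: int64
Taking the sum of the resulting series gives -164.

-164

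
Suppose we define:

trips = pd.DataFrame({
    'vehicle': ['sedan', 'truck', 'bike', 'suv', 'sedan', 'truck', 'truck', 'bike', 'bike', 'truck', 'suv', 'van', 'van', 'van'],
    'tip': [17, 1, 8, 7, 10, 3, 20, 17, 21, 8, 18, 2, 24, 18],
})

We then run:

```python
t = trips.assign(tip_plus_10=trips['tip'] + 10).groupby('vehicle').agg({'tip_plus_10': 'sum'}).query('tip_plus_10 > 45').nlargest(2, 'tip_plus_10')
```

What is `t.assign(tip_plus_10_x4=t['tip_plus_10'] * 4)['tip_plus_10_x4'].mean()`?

300.0

add column tip_plus_10 = trips['tip'] + 10:
   vehicle  tip  tip_plus_10
0    sedan   17           27
1    truck    1           11
2     bike    8           18
3      suv    7           17
4    sedan   10           20
5    truck    3           13
6    truck   20           30
7     bike   17           27
8     bike   21           31
9    truck    8           18
10     suv   18           28
11     van    2           12
12     van   24           34
13     van   18           28
group by vehicle, sum of tip_plus_10:
         tip_plus_10
vehicle             
bike              76
sedan             47
suv               45
truck             72
van               74
filter rows where tip_plus_10 > 45:
         tip_plus_10
vehicle             
bike              76
sedan             47
truck             72
van               74
take 2 rows with largest tip_plus_10:
         tip_plus_10
vehicle             
bike              76
van               74
add column tip_plus_10_x4 = t['tip_plus_10'] * 4:
         tip_plus_10  tip_plus_10_x4
vehicle                             
bike              76             304
van               74             296
Finally, mean of column 'tip_plus_10_x4' = 300.0.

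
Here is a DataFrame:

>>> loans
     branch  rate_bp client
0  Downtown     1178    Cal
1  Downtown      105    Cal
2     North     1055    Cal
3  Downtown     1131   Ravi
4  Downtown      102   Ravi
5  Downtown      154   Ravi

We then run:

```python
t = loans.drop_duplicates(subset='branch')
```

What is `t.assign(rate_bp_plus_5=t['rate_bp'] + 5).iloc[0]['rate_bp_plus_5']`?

drop duplicate branch (keep=first):
     branch  rate_bp client
0  Downtown     1178    Cal
2     North     1055    Cal
add column rate_bp_plus_5 = t['rate_bp'] + 5:
     branch  rate_bp client  rate_bp_plus_5
0  Downtown     1178    Cal            1183
2     North     1055    Cal            1060
value at position 0, column 'rate_bp_plus_5' → 1183

1183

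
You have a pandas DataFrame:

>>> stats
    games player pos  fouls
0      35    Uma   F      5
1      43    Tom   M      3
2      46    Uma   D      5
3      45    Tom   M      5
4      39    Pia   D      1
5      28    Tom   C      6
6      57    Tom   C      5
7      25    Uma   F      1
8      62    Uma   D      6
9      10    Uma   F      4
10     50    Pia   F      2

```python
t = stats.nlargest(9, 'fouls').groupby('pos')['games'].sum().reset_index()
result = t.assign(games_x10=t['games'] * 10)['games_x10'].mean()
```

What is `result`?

940.0

take 9 rows with largest fouls:
    games player pos  fouls
5      28    Tom   C      6
8      62    Uma   D      6
0      35    Uma   F      5
2      46    Uma   D      5
3      45    Tom   M      5
6      57    Tom   C      5
9      10    Uma   F      4
1      43    Tom   M      3
10     50    Pia   F      2
group by pos, sum of games:
pos
C     85
D    108
F     95
M     88
Name: games, dtype: int64
reset_index():
  pos  games
0   C     85
1   D    108
2   F     95
3   M     88
add column games_x10 = t['games'] * 10:
  pos  games  games_x10
0   C     85        850
1   D    108       1080
2   F     95        950
3   M     88        880
So mean() = 940.0.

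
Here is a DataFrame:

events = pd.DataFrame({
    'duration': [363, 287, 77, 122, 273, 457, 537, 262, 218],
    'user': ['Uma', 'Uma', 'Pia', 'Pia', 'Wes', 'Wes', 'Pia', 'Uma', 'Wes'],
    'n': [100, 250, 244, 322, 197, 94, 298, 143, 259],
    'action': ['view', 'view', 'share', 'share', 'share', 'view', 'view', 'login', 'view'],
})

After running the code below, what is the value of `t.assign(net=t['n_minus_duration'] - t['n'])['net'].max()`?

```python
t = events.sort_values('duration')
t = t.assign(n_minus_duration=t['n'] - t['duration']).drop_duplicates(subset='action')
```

sort by duration:
   duration user    n action
2        77  Pia  244  share
3       122  Pia  322  share
8       218  Wes  259   view
7       262  Uma  143  login
4       273  Wes  197  share
1       287  Uma  250   view
0       363  Uma  100   view
5       457  Wes   94   view
6       537  Pia  298   view
add column n_minus_duration = t['n'] - t['duration']:
   duration user    n action  n_minus_duration
2        77  Pia  244  share               167
3       122  Pia  322  share               200
8       218  Wes  259   view                41
7       262  Uma  143  login              -119
4       273  Wes  197  share               -76
1       287  Uma  250   view               -37
0       363  Uma  100   view              -263
5       457  Wes   94   view              -363
6       537  Pia  298   view              -239
drop duplicate action (keep=first):
   duration user    n action  n_minus_duration
2        77  Pia  244  share               167
8       218  Wes  259   view                41
7       262  Uma  143  login              -119
add column net = t['n_minus_duration'] - t['n']:
   duration user    n action  n_minus_duration  net
2        77  Pia  244  share               167  -77
8       218  Wes  259   view                41 -218
7       262  Uma  143  login              -119 -262

-77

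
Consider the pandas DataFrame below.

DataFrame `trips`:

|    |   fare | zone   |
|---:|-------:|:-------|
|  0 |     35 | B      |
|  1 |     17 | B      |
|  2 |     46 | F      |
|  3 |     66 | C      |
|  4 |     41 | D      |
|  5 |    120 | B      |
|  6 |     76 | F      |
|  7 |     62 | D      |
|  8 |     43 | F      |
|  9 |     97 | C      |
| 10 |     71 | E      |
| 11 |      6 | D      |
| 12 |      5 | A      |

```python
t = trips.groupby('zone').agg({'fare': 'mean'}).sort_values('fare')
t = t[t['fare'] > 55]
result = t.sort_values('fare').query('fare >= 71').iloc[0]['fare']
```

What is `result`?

71.0

group by zone, mean of fare:
           fare
zone           
A      5.000000
B     57.333333
C     81.500000
D     36.333333
E     71.000000
F     55.000000
sort by fare:
           fare
zone           
A      5.000000
D     36.333333
F     55.000000
B     57.333333
E     71.000000
C     81.500000
filter rows where fare > 55:
           fare
zone           
B     57.333333
E     71.000000
C     81.500000
sort by fare:
           fare
zone           
B     57.333333
E     71.000000
C     81.500000
filter rows where fare >= 71:
      fare
zone      
E     71.0
C     81.5
value at position 0, column 'fare' → 71.0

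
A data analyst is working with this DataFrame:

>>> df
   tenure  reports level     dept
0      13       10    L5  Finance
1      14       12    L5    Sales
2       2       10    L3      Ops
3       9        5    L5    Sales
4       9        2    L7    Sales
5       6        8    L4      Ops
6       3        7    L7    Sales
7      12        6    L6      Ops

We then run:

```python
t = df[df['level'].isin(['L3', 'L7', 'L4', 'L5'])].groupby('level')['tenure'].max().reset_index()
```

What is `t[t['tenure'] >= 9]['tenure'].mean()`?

11.5

filter rows where level in ['L3', 'L7', 'L4', 'L5']:
   tenure  reports level     dept
0      13       10    L5  Finance
1      14       12    L5    Sales
2       2       10    L3      Ops
3       9        5    L5    Sales
4       9        2    L7    Sales
5       6        8    L4      Ops
6       3        7    L7    Sales
group by level, max of tenure:
level
L3     2
L4     6
L5    14
L7     9
Name: tenure, dtype: int64
reset_index():
  level  tenure
0    L3       2
1    L4       6
2    L5      14
3    L7       9
filter rows where tenure >= 9:
  level  tenure
2    L5      14
3    L7       9
The mean of column 'tenure' is 11.5.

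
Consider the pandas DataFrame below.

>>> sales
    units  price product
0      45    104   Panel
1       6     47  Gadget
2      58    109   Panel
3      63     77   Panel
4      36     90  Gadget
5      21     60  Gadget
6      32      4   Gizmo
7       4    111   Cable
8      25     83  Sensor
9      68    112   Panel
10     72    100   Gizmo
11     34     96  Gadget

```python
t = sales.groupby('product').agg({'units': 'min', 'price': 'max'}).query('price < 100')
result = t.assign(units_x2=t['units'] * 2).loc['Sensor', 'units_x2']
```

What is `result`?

group by product: min(units), max(price):
         units  price
product              
Cable        4    111
Gadget       6     96
Gizmo       32    100
Panel       45    112
Sensor      25     83
filter rows where price < 100:
         units  price
product              
Gadget       6     96
Sensor      25     83
add column units_x2 = t['units'] * 2:
         units  price  units_x2
product                        
Gadget       6     96        12
Sensor      25     83        50

50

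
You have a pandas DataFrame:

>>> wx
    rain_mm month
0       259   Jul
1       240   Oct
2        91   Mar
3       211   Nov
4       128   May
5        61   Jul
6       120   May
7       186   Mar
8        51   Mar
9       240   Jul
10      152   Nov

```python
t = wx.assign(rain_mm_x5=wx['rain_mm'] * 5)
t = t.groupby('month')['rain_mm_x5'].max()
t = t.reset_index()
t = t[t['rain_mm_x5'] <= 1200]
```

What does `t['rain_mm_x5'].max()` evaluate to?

add column rain_mm_x5 = wx['rain_mm'] * 5:
    rain_mm month  rain_mm_x5
0       259   Jul        1295
1       240   Oct        1200
2        91   Mar         455
3       211   Nov        1055
4       128   May         640
5        61   Jul         305
6       120   May         600
7       186   Mar         930
8        51   Mar         255
9       240   Jul        1200
10      152   Nov         760
group by month, max of rain_mm_x5:
month
Jul    1295
Mar     930
May     640
Nov    1055
Oct    1200
Name: rain_mm_x5, dtype: int64
reset_index():
  month  rain_mm_x5
0   Jul        1295
1   Mar         930
2   May         640
3   Nov        1055
4   Oct        1200
filter rows where rain_mm_x5 <= 1200:
  month  rain_mm_x5
1   Mar         930
2   May         640
3   Nov        1055
4   Oct        1200

1200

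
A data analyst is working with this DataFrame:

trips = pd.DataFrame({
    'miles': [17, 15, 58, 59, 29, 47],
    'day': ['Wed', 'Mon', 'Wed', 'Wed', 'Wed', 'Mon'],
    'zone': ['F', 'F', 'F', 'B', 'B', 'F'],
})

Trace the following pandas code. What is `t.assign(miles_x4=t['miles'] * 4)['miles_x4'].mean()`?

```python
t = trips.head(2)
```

64.0

take first 2 rows:
   miles  day zone
0     17  Wed    F
1     15  Mon    F
add column miles_x4 = t['miles'] * 4:
   miles  day zone  miles_x4
0     17  Wed    F        68
1     15  Mon    F        60
The mean of column 'miles_x4' is 64.0.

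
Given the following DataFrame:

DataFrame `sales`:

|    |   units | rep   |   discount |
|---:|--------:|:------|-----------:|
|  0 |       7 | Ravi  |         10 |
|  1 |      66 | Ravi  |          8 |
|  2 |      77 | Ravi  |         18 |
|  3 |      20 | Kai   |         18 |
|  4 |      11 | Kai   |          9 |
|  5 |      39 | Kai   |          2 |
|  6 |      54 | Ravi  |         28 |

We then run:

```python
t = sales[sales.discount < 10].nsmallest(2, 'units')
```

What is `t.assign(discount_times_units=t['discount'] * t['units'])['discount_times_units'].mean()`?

88.5

filter rows where discount < 10:
   units   rep  discount
1     66  Ravi         8
4     11   Kai         9
5     39   Kai         2
take 2 rows with smallest units:
   units  rep  discount
4     11  Kai         9
5     39  Kai         2
add column discount_times_units = t['discount'] * t['units']:
   units  rep  discount  discount_times_units
4     11  Kai         9                    99
5     39  Kai         2                    78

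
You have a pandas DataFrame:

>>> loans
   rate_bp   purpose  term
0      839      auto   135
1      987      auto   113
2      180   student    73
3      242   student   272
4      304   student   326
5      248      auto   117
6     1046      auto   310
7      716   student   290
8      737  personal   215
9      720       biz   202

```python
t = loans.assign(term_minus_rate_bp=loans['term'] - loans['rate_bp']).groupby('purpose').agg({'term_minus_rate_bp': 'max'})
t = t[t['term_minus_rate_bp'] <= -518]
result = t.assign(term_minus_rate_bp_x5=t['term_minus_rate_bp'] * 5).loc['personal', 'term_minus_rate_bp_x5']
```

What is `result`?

add column term_minus_rate_bp = loans['term'] - loans['rate_bp']:
   rate_bp   purpose  term  term_minus_rate_bp
0      839      auto   135                -704
1      987      auto   113                -874
2      180   student    73                -107
3      242   student   272                  30
4      304   student   326                  22
5      248      auto   117                -131
6     1046      auto   310                -736
7      716   student   290                -426
8      737  personal   215                -522
9      720       biz   202                -518
group by purpose, max of term_minus_rate_bp:
          term_minus_rate_bp
purpose                     
auto                    -131
biz                     -518
personal                -522
student                   30
filter rows where term_minus_rate_bp <= -518:
          term_minus_rate_bp
purpose                     
biz                     -518
personal                -522
add column term_minus_rate_bp_x5 = t['term_minus_rate_bp'] * 5:
          term_minus_rate_bp  term_minus_rate_bp_x5
purpose                                            
biz                     -518                  -2590
personal                -522                  -2610
So loc['personal', 'term_minus_rate_bp_x5'] = -2610.

-2610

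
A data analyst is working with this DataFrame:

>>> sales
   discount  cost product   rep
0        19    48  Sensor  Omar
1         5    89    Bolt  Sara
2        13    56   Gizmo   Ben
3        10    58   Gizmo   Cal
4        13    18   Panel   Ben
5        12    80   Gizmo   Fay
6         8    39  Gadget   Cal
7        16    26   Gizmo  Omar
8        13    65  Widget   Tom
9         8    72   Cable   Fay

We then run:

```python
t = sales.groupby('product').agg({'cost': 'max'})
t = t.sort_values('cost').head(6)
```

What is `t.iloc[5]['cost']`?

80

group by product, max of cost:
         cost
product      
Bolt       89
Cable      72
Gadget     39
Gizmo      80
Panel      18
Sensor     48
Widget     65
sort by cost:
         cost
product      
Panel      18
Gadget     39
Sensor     48
Widget     65
Cable      72
Gizmo      80
Bolt       89
take first 6 rows:
         cost
product      
Panel      18
Gadget     39
Sensor     48
Widget     65
Cable      72
Gizmo      80
Taking the value at position 5, column 'cost' gives 80.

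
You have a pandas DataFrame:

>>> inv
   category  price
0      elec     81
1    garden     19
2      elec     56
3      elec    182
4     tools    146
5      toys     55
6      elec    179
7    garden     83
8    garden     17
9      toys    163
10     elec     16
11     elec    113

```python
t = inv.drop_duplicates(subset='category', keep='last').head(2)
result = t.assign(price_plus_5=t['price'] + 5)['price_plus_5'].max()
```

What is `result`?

151

drop duplicate category (keep=last):
   category  price
4     tools    146
8    garden     17
9      toys    163
11     elec    113
take first 2 rows:
  category  price
4    tools    146
8   garden     17
add column price_plus_5 = t['price'] + 5:
  category  price  price_plus_5
4    tools    146           151
8   garden     17            22
max of column 'price_plus_5' → 151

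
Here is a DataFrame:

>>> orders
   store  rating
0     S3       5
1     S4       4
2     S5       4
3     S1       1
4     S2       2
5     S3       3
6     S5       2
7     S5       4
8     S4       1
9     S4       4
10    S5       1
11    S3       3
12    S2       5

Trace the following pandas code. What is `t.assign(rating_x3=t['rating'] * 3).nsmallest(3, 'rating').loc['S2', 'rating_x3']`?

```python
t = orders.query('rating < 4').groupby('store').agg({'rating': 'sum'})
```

6

filter rows where rating < 4:
   store  rating
3     S1       1
4     S2       2
5     S3       3
6     S5       2
8     S4       1
10    S5       1
11    S3       3
group by store, sum of rating:
       rating
store        
S1          1
S2          2
S3          6
S4          1
S5          3
add column rating_x3 = t['rating'] * 3:
       rating  rating_x3
store                   
S1          1          3
S2          2          6
S3          6         18
S4          1          3
S5          3          9
take 3 rows with smallest rating:
       rating  rating_x3
store                   
S1          1          3
S4          1          3
S2          2          6
So loc['S2', 'rating_x3'] = 6.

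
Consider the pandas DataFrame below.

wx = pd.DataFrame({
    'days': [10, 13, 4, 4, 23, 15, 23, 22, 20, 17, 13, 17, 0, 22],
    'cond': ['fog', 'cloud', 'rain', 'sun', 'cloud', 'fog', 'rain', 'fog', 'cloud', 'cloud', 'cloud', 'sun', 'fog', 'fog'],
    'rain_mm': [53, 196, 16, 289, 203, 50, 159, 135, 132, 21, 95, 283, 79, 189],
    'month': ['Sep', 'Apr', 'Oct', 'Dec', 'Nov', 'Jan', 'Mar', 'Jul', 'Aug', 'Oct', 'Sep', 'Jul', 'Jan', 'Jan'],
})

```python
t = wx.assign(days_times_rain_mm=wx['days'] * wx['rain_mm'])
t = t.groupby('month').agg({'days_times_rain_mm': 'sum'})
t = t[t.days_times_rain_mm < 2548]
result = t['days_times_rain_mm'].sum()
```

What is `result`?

3342

add column days_times_rain_mm = wx['days'] * wx['rain_mm']:
    days   cond  rain_mm month  days_times_rain_mm
0     10    fog       53   Sep                 530
1     13  cloud      196   Apr                2548
2      4   rain       16   Oct                  64
3      4    sun      289   Dec                1156
4     23  cloud      203   Nov                4669
5     15    fog       50   Jan                 750
6     23   rain      159   Mar                3657
7     22    fog      135   Jul                2970
8     20  cloud      132   Aug                2640
9     17  cloud       21   Oct                 357
10    13  cloud       95   Sep                1235
11    17    sun      283   Jul                4811
12     0    fog       79   Jan                   0
13    22    fog      189   Jan                4158
group by month, sum of days_times_rain_mm:
       days_times_rain_mm
month                    
Apr                  2548
Aug                  2640
Dec                  1156
Jan                  4908
Jul                  7781
Mar                  3657
Nov                  4669
Oct                   421
Sep                  1765
filter rows where days_times_rain_mm < 2548:
       days_times_rain_mm
month                    
Dec                  1156
Oct                   421
Sep                  1765
Taking the sum of column 'days_times_rain_mm' gives 3342.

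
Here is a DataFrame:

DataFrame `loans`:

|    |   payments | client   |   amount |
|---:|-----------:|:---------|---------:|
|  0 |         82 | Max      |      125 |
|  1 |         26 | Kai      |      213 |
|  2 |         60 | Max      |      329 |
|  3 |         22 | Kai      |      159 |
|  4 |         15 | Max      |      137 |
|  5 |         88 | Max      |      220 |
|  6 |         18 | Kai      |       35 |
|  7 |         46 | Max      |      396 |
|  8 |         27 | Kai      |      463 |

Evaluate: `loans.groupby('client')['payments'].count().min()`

4

group by client, count of payments:
client
Kai    4
Max    5
Name: payments, dtype: int64
min of the resulting series → 4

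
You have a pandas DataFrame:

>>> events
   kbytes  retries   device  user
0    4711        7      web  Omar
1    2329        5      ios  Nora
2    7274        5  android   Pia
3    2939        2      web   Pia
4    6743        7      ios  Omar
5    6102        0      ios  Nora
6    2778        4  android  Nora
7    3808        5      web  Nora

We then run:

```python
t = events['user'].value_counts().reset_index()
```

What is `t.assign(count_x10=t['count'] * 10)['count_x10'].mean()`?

26.6666666667

value_counts of user:
user
Nora    4
Omar    2
Pia     2
Name: count, dtype: int64
reset_index():
   user  count
0  Nora      4
1  Omar      2
2   Pia      2
add column count_x10 = t['count'] * 10:
   user  count  count_x10
0  Nora      4         40
1  Omar      2         20
2   Pia      2         20
The mean of column 'count_x10' is 26.6666666667.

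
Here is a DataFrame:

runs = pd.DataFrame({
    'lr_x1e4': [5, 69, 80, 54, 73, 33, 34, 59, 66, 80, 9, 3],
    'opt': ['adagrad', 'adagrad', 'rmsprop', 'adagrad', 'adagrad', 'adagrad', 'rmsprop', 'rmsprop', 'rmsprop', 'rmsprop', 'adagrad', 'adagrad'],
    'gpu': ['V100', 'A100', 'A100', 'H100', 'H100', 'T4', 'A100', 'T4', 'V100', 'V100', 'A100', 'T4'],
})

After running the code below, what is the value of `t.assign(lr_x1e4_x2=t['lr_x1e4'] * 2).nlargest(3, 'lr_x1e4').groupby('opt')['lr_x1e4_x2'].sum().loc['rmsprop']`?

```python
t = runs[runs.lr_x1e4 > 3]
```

filter rows where lr_x1e4 > 3:
    lr_x1e4      opt   gpu
0         5  adagrad  V100
1        69  adagrad  A100
2        80  rmsprop  A100
3        54  adagrad  H100
4        73  adagrad  H100
5        33  adagrad    T4
6        34  rmsprop  A100
7        59  rmsprop    T4
8        66  rmsprop  V100
9        80  rmsprop  V100
10        9  adagrad  A100
add column lr_x1e4_x2 = t['lr_x1e4'] * 2:
    lr_x1e4      opt   gpu  lr_x1e4_x2
0         5  adagrad  V100          10
1        69  adagrad  A100         138
2        80  rmsprop  A100         160
3        54  adagrad  H100         108
4        73  adagrad  H100         146
5        33  adagrad    T4          66
6        34  rmsprop  A100          68
7        59  rmsprop    T4         118
8        66  rmsprop  V100         132
9        80  rmsprop  V100         160
10        9  adagrad  A100          18
take 3 rows with largest lr_x1e4:
   lr_x1e4      opt   gpu  lr_x1e4_x2
2       80  rmsprop  A100         160
9       80  rmsprop  V100         160
4       73  adagrad  H100         146
group by opt, sum of lr_x1e4_x2:
opt
adagrad    146
rmsprop    320
Name: lr_x1e4_x2, dtype: int64
Taking the value at index 'rmsprop' gives 320.

320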